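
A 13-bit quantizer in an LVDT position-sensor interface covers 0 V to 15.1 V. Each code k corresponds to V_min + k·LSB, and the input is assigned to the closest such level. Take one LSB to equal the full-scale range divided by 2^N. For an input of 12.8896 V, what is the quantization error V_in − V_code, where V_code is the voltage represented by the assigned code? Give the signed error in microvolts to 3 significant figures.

−329 µV

Range is 15.1 V. LSB = 15.1 V / 2^13 ≈ 1.843 mV.
(V_in − V_min)/LSB = (12.8896 − (0)) × 8192/15.1 = 6992.8214 → nearest code k = 6993.
V_code = 0 + (6993/8192) × 15.1 = 12.88992920 V.
Error = V_in − V_code = 12.8896 − (12.88992920) = −329 µV.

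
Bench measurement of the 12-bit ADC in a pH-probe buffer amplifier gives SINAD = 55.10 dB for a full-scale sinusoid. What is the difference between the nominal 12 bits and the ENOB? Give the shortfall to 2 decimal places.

N_eff = (55.10 − 1.76)/6.02 = 8.8605 bits.
Shortfall = 12 − 8.8605 = 3.1395 bits.

3.14 bits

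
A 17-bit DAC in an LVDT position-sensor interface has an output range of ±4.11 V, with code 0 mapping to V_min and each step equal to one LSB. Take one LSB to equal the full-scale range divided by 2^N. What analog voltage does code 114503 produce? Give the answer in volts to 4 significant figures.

3.071 V

Full-scale range = 4.11 V − (-4.11 V) = 8.22 V. LSB = 8.22 V / 2^17.
V_out = V_min + code × LSB = -4.11 V + 114503 × 8.22 V / 131072
      = -4.11 V + 7.18090 V = 3.07090 V.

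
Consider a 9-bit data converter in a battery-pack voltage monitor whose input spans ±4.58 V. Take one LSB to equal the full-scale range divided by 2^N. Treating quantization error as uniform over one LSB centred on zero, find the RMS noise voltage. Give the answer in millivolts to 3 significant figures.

The full-scale span is 4.58 − (-4.58) = 9.16 V.
One LSB is 9.16 V / 512 = 17.891 mV.
V_rms = LSB/√12 = 17.891 mV / √12 = 5.16 mV.

5.16 mV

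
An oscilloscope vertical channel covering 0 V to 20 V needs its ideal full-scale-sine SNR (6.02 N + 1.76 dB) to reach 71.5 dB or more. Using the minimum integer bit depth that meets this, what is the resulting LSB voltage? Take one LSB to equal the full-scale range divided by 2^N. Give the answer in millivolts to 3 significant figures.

Full-scale range = 20 V.
Required N = ⌈(71.5 − 1.76)/6.02⌉ = ⌈11.585⌉ = 12.
One LSB is 20 V / 4096 = 4.88 mV.

4.88 mV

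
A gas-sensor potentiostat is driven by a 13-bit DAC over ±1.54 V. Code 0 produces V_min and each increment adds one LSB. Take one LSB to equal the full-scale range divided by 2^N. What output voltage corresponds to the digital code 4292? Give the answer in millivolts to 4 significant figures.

Full-scale range = 1.54 V − (-1.54 V) = 3.08 V. LSB = 3.08 V / 2^13.
V_out = -1.54 + 4292 × (3.08/8192) V
      = -1.54 V + 1.61369 V = 0.0736914 V.

73.69 mV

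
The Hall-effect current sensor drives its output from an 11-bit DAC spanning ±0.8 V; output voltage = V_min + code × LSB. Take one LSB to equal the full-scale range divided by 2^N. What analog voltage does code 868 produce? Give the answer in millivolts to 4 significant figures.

The full-scale span is 0.8 − (-0.8) = 1.6 V. LSB = 1.6 V / 2^11.
Output = V_min + (868/2048) × range = -0.8 + 0.423828 × 1.6 V
      = -0.8 V + 0.678125 V = -0.121875 V.

-121.9 mV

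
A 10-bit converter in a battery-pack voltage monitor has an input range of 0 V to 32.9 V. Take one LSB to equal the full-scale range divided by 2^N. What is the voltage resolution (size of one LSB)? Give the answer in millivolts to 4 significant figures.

Full-scale range = 32.9 V.
There are 2^10 = 1024 steps.
LSB = 32.9 V ÷ 2^10 = 32.9/1024 V = 32.13 mV.

32.13 mV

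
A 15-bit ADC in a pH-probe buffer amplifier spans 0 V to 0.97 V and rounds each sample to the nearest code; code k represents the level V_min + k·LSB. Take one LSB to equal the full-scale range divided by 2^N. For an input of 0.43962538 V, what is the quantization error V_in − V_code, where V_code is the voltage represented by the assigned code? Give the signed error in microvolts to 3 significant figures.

+5.32 µV

Range is 0.97 V. LSB = 0.97 V / 2^15 ≈ 29.60 µV.
(0.43962538 − (0)) / LSB = 0.43962538 × 32768/0.97 = 14851.1798. Nearest integer: k = 14851.
Reconstructed level: 0 + 14851 × 0.97/32768 V = 0.43962005615 V.
Error = V_in − V_code = 0.43962538 − (0.43962005615) = +5.32 µV.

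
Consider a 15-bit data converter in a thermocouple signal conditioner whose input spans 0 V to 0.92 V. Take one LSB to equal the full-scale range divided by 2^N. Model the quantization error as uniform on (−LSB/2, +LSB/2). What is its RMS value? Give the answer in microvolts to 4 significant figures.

8.105 µV

Span = 0.92 V.
LSB = 0.92 V ÷ 2^15 = 0.92/32768 V = 28.0762 µV.
For a uniform distribution on [−LSB/2, +LSB/2], V_rms = LSB/√12 = 28.0762 µV/3.4641 = 8.105 µV.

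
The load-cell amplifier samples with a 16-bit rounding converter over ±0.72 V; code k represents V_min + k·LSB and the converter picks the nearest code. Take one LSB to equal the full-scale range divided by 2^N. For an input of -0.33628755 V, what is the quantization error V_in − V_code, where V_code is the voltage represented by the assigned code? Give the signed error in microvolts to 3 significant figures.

+3.95 µV

Full-scale range = 0.72 V − (-0.72 V) = 1.44 V. LSB = 1.44 V / 2^16 ≈ 21.97 µV.
(-0.33628755 − (-0.72)) / LSB = 0.38371245 × 65536/1.44 = 17463.1799. Nearest integer: k = 17463.
V_code = V_min + k × range/2^16 = -0.72 + 17463 × 1.44/65536 = -0.33629150391 V.
e = -0.33628755 − (-0.33629150391) = +3.95 µV.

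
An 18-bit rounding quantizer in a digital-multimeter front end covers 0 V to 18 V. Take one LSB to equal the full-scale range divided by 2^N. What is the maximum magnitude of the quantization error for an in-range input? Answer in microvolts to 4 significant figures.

Range is 18 V.
LSB = 18 V ÷ 2^18 = 18/262144 V = 68.6646 µV.
|e|_max = LSB/2 = 34.33 µV.

34.33 µV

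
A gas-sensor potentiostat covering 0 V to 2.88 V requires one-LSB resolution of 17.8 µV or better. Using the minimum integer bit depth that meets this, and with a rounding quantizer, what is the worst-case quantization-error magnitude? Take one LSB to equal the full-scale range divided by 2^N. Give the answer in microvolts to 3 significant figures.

Full-scale range = 2.88 V.
Need 2^N ≥ 2.88 V / 17.8 µV = 161800 → N_min = 18.
One LSB is 2.88 V / 262144 = 10.986 µV.
|e|_max = LSB/2 = 5.49 µV.

5.49 µV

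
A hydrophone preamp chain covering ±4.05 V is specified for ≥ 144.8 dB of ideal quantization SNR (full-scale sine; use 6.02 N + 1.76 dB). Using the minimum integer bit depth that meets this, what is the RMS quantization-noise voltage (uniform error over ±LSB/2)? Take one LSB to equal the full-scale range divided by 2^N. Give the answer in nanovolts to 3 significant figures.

139 nV

Range = 4.05 − (-4.05) = 8.1 V.
Solving 6.02 N ≥ 144.8 − 1.76: N ≥ 23.761. Round up → N = 24.
LSB = 8.1 V / 2^24 = 482.80 nV.
σ_q = LSB/√12 = 482.80 nV/3.4641 = 139 nV.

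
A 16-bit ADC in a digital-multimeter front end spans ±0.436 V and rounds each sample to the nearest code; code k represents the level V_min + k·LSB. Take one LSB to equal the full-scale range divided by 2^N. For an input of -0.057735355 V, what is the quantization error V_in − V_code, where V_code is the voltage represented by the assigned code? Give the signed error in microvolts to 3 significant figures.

−2.08 µV

Range = 0.436 − (-0.436) = 0.872 V. LSB = 0.872 V / 2^16 ≈ 13.31 µV.
(V_in − V_min)/LSB = (-0.057735355 − (-0.436)) × 65536/0.872 = 28428.8438 → nearest code k = 28429.
V_code = -0.436 + (28429/65536) × 0.872 = -0.057733276367 V.
e = -0.057735355 − (-0.057733276367) = −2.08 µV.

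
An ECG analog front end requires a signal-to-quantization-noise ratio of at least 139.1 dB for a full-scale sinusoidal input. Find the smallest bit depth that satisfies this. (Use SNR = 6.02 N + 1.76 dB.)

N ≥ (139.1 − 1.76)/6.02 = 22.814 → N_min = 23.

23 bits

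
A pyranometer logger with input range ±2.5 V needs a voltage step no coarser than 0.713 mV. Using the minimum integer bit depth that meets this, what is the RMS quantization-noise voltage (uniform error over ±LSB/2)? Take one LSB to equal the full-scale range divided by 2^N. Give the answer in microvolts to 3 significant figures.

Range = 2.5 − (-2.5) = 5 V.
Required number of levels: 5/0.713 mV = 7012.6; smallest N with 2^N ≥ that is 13.
One LSB is 5 V / 8192 = 0.61035 mV.
RMS noise = LSB/√12 = 176 µV.

176 µV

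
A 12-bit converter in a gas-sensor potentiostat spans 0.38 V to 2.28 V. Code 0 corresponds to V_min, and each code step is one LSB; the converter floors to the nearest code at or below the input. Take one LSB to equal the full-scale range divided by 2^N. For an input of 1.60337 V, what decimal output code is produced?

2637

The full-scale span is 2.28 − (0.38) = 1.9 V. LSB = 1.9 V / 2^12 ≈ 463.9 µV.
(V_in − V_min) × 2^12/range = (1.60337 − (0.38)) × 4096/1.9 = 2637.328.
Floor → code = 2637.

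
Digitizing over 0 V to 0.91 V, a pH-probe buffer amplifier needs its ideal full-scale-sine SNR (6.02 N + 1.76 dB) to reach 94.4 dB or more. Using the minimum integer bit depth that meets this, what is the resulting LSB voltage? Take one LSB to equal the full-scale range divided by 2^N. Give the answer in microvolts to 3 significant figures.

13.9 µV

Span = 0.91 V.
N ≥ (94.4 − 1.76)/6.02 = 15.389 → N_min = 16.
LSB = 0.91 V / 2^16 = 13.9 µV.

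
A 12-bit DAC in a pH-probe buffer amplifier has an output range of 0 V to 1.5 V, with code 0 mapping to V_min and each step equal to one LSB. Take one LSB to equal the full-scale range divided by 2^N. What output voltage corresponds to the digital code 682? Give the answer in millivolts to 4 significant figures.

Full-scale range = 1.5 V. LSB = 1.5 V / 2^12.
V_out = V_min + code × LSB = 0 V + 682 × 1.5 V / 4096
      = 0 V + 0.249756 V = 0.249756 V.

249.8 mV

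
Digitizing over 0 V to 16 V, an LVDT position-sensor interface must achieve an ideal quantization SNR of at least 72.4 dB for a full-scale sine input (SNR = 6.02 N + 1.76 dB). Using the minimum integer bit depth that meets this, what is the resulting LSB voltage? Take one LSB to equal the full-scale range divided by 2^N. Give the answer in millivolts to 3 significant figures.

V_FS = 16 V.
Solving 6.02 N ≥ 72.4 − 1.76: N ≥ 11.734. Round up → N = 12.
LSB = 16 V ÷ 2^12 = 16/4096 V = 3.91 mV.

3.91 mV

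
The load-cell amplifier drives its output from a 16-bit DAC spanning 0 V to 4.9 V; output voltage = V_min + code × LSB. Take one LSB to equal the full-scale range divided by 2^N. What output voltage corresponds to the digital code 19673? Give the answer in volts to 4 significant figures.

Full-scale range = 4.9 V. LSB = 4.9 V / 2^16.
V_out = V_min + code × LSB = 0 V + 19673 × 4.9 V / 65536
      = 0 V + 1.47091 V = 1.47091 V.

1.471 V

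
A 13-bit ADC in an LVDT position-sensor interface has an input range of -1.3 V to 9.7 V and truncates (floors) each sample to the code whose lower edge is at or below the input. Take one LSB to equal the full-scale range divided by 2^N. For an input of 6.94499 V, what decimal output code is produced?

6140

The full-scale span is 9.7 − (-1.3) = 11 V. LSB = 11 V / 2^13 ≈ 1.343 mV.
code = ⌊(V_in − V_min)/LSB⌋ = ⌊(V_in − V_min) × 2^13 / range⌋
     = ⌊(6.94499 − (-1.3)) × 8192 / 11⌋ = ⌊8.24499 × 8192/11⌋
     = ⌊6140.269⌋ = 6140.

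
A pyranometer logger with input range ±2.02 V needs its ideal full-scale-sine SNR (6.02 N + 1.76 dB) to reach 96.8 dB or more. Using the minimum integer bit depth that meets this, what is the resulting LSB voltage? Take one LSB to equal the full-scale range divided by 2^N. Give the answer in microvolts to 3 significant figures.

61.6 µV

Full-scale range = 2.02 V − (-2.02 V) = 4.04 V.
Required N = ⌈(96.8 − 1.76)/6.02⌉ = ⌈15.787⌉ = 16.
LSB = 4.04 V / 2^16 = 61.6 µV.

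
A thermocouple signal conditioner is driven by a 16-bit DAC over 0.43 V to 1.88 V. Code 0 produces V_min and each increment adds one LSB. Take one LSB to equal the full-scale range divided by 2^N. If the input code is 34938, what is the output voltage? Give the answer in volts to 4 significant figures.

The full-scale span is 1.88 − (0.43) = 1.45 V. LSB = 1.45 V / 2^16.
V_out = V_min + code × LSB = 0.43 V + 34938 × 1.45 V / 65536
      = 0.43 V + 0.773012 V = 1.20301 V.

1.203 V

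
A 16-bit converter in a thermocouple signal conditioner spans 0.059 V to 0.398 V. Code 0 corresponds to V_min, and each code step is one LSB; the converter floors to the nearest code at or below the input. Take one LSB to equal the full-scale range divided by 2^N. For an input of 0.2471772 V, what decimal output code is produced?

36378

Full-scale range = 0.398 V − (0.059 V) = 0.339 V. LSB = 0.339 V / 2^16 ≈ 5.173 µV.
code = ⌊(V_in − V_min)/LSB⌋ = ⌊(V_in − V_min) × 2^16 / range⌋
     = ⌊(0.2471772 − (0.059)) × 65536 / 0.339⌋ = ⌊0.1881772 × 65536/0.339⌋
     = ⌊36378.705⌋ = 36378.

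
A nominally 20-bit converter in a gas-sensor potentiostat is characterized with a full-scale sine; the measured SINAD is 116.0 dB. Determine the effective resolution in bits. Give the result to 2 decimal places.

18.98 bits

ENOB = (116.0 − 1.76)/6.02 = 18.9767 bits.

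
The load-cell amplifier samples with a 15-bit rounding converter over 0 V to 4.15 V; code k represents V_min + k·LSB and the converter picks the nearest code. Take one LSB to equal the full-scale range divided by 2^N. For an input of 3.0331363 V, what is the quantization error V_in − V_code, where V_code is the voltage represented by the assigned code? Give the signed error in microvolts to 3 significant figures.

Range is 4.15 V. LSB = 4.15 V / 2^15 ≈ 126.6 µV.
(V_in − V_min)/LSB = (3.0331363 − (0)) × 32768/4.15 = 23949.3519 → nearest code k = 23949.
Reconstructed level: 0 + 23949 × 4.15/32768 V = 3.0330917358 V.
V_in − V_code = 3.0331363 − (3.0330917358) = +44.6 µV.

+44.6 µV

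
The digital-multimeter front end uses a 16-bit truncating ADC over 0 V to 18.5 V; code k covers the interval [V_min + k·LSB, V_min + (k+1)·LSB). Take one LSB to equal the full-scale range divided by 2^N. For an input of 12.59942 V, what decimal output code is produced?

44633

Full-scale range = 18.5 V. LSB = 18.5 V / 2^16 ≈ 282.3 µV.
(V_in − V_min) × 2^16/range = (12.59942 − (0)) × 65536/18.5 = 44633.275.
Floor → code = 44633.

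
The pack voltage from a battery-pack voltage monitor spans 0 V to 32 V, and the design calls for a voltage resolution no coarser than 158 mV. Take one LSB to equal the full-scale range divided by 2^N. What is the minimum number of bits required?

V_FS = 32 V.
Need 2^N ≥ 32 V / 158 mV = 202.5 → N_min = 8.

8 bits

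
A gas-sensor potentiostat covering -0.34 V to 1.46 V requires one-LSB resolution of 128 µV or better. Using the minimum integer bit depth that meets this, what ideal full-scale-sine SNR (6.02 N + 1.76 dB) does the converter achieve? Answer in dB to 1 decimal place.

86.0 dB

Range = 1.46 − (-0.34) = 1.8 V.
1.8 V / 128 µV = 14060. Since 2^13 = 8192 and 2^14 = 16384, N = 14.
6.02(14) + 1.76 = 86.04 dB.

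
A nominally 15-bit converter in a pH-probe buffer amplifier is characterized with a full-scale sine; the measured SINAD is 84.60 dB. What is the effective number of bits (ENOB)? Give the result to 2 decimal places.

Inverting SNR = 6.02 N + 1.76: N_eff = (84.60 − 1.76)/6.02 = 13.7608.

13.76 bits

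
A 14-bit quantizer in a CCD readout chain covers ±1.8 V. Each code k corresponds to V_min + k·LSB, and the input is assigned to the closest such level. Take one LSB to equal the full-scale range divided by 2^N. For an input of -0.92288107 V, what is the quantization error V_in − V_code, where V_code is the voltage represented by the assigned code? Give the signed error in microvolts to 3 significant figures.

Range = 1.8 − (-1.8) = 3.6 V. LSB = 3.6 V / 2^14 ≈ 219.7 µV.
(V_in − V_min)/LSB = (-0.92288107 − (-1.8)) × 16384/3.6 = 3991.8657 → nearest code k = 3992.
V_code = -1.8 + (3992/16384) × 3.6 = -0.92285156250 V.
e = -0.92288107 − (-0.92285156250) = −29.5 µV.

−29.5 µV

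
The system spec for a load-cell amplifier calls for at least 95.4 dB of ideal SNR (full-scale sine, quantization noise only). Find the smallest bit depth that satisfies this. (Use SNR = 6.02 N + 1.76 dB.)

N ≥ (95.4 − 1.76)/6.02 = 15.555 → N_min = 16.

16 bits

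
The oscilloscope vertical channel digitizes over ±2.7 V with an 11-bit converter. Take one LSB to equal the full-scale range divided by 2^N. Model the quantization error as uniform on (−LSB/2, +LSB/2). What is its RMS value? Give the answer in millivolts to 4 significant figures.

0.7612 mV

Full-scale range = 2.7 V − (-2.7 V) = 5.4 V.
One LSB is 5.4 V / 2048 = 2.63672 mV.
RMS of a uniform error over width LSB is LSB/√12 = 0.7612 mV.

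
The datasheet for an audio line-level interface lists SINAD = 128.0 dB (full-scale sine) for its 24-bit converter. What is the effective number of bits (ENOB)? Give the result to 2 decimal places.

20.97 bits

(128.0 − 1.76) / 6.02 = 126.24/6.02 = 20.9701 effective bits.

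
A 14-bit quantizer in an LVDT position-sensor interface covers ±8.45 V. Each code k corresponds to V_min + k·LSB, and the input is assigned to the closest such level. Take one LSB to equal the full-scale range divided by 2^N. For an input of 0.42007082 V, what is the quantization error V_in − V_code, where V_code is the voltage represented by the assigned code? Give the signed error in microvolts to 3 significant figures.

Range = 8.45 − (-8.45) = 16.9 V. LSB = 16.9 V / 2^14 ≈ 1.031 mV.
(V_in − V_min)/LSB = (0.42007082 − (-8.45)) × 16384/16.9 = 8599.2450 → nearest code k = 8599.
V_code = -8.45 + (8599/16384) × 16.9 = 0.41981811523 V.
e = 0.42007082 − (0.41981811523) = +253 µV.

+253 µV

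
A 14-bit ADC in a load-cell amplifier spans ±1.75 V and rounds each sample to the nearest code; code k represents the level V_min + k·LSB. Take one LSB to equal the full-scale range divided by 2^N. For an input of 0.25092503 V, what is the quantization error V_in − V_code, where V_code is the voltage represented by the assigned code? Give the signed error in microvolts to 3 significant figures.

−82.1 µV

Full-scale range = 1.75 V − (-1.75 V) = 3.5 V. LSB = 3.5 V / 2^14 ≈ 213.6 µV.
Position in LSBs: (0.25092503 − (-1.75)) × 16384/3.5 = 9366.6159; rounding gives k = 9367.
V_code = -1.75 + (9367/16384) × 3.5 = 0.25100708008 V.
e = 0.25092503 − (0.25100708008) = −82.1 µV.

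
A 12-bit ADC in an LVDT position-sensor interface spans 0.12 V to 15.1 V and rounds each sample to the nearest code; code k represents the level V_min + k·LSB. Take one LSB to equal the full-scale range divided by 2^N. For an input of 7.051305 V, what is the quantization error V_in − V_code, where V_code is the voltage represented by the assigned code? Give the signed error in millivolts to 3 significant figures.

+0.861 mV

Span: 15.1 V − (0.12 V) = 14.98 V. LSB = 14.98 V / 2^12 ≈ 3.657 mV.
(V_in − V_min)/LSB = (7.051305 − (0.12)) × 4096/14.98 = 1895.2353 → nearest code k = 1895.
Reconstructed level: 0.12 + 1895 × 14.98/4096 V = 7.050444336 V.
Error = V_in − V_code = 7.051305 − (7.050444336) = +0.861 mV.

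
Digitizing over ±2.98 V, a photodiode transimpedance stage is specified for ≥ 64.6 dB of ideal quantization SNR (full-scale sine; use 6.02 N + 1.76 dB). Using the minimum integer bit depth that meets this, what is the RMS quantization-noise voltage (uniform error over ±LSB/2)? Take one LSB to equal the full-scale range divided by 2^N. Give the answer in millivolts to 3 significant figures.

Span: 2.98 V − (-2.98 V) = 5.96 V.
6.02 N + 1.76 ≥ 64.6 gives N ≥ 10.439, so the minimum integer is 11.
One LSB is 5.96 V / 2048 = 2.9102 mV.
V_rms = LSB/√12 = 0.840 mV.

0.840 mV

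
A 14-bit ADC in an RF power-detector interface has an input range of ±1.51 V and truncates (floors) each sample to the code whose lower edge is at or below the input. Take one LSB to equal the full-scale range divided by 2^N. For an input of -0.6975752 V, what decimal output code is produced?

The full-scale span is 1.51 − (-1.51) = 3.02 V. LSB = 3.02 V / 2^14 ≈ 184.3 µV.
(V_in − V_min) × 2^14/range = (-0.6975752 − (-1.51)) × 16384/3.02 = 4407.539.
Floor → code = 4407.

4407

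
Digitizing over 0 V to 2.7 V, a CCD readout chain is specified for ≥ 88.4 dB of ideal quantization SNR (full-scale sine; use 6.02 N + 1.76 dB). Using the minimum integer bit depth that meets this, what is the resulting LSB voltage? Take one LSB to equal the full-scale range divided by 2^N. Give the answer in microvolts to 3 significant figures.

82.4 µV

Range is 2.7 V.
6.02 N + 1.76 ≥ 88.4 gives N ≥ 14.392, so the minimum integer is 15.
One LSB is 2.7 V / 32768 = 82.4 µV.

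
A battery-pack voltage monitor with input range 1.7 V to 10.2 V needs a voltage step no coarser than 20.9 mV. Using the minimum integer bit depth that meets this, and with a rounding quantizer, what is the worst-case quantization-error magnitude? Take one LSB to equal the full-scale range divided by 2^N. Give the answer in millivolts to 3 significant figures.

8.30 mV

Range = 10.2 − (1.7) = 8.5 V.
Need 2^N ≥ 8.5 V / 20.9 mV = 406.7 → N_min = 9.
Step size = 8.5/512 V = 16.602 mV.
|e|_max = LSB/2 = 8.30 mV.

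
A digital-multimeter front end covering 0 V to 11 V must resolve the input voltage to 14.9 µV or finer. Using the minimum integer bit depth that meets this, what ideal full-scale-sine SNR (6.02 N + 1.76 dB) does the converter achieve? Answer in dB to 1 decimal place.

V_FS = 11 V.
Need 2^N ≥ 11 V / 14.9 µV = 738300 → N_min = 20.
6.02(20) + 1.76 = 122.16 dB.

122.2 dB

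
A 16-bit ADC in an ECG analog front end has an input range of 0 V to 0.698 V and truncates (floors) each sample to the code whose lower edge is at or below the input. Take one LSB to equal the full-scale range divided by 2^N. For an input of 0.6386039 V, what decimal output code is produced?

Range is 0.698 V. LSB = 0.698 V / 2^16 ≈ 10.65 µV.
(V_in − V_min) × 2^16/range = (0.6386039 − (0)) × 65536/0.698 = 59959.234.
Floor → code = 59959.

59959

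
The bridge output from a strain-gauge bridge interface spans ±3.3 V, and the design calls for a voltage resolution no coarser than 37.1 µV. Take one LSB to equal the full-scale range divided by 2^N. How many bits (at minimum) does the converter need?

18 bits

Full-scale range = 3.3 V − (-3.3 V) = 6.6 V.
Need 2^N ≥ 6.6 V / 37.1 µV = 177900 → N_min = 18.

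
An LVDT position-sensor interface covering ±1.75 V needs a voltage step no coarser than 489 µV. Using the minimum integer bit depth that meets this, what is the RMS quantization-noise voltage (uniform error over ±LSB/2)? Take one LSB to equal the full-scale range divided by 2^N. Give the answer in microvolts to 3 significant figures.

Span: 1.75 V − (-1.75 V) = 3.5 V.
Levels needed ≥ 3.5/489 µV = 7157. 2^13 = 8192 suffices, so N_min = 13.
One LSB is 3.5 V / 8192 = 427.25 µV.
σ_q = LSB/√12 = 427.25 µV/3.4641 = 123 µV.

123 µV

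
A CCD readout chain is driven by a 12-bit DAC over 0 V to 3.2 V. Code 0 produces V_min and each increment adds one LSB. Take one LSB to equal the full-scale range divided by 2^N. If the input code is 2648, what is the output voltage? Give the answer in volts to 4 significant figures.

Span = 3.2 V. LSB = 3.2 V / 2^12.
V_out = V_min + code × LSB = 0 V + 2648 × 3.2 V / 4096
      = 0 V + 2.06875 V = 2.06875 V.

2.069 V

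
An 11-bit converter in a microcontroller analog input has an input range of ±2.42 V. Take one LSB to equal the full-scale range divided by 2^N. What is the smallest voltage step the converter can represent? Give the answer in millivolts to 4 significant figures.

The full-scale span is 2.42 − (-2.42) = 4.84 V.
Number of codes = 2^11 = 2048.
LSB = 4.84 V / 2^11 = 2.363 mV.

2.363 mV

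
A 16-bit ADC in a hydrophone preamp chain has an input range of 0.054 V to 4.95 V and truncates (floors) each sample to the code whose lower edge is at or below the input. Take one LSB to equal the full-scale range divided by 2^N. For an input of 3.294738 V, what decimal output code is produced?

43379

The full-scale span is 4.95 − (0.054) = 4.896 V. LSB = 4.896 V / 2^16 ≈ 74.71 µV.
code = ⌊(V_in − V_min)/LSB⌋ = ⌊(V_in − V_min) × 2^16 / range⌋
     = ⌊(3.294738 − (0.054)) × 65536 / 4.896⌋ = ⌊3.240738 × 65536/4.896⌋
     = ⌊43379.290⌋ = 43379.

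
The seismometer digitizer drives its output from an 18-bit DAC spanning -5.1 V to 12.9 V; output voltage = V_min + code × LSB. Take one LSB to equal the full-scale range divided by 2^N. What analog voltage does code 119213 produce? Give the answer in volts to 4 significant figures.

Span: 12.9 V − (-5.1 V) = 18 V. LSB = 18 V / 2^18.
Output = V_min + (119213/262144) × range = -5.1 + 0.454762 × 18 V
      = -5.1 + 8.18571 = 3.08571 V.

3.086 V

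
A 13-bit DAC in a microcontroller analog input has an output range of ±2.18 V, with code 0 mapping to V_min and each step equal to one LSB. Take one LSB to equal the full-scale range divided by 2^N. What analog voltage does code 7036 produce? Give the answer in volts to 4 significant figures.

1.565 V

Range = 2.18 − (-2.18) = 4.36 V. LSB = 4.36 V / 2^13.
V_out = V_min + code × LSB = -2.18 V + 7036 × 4.36 V / 8192
      = -2.18 + 3.74475 = 1.56475 V.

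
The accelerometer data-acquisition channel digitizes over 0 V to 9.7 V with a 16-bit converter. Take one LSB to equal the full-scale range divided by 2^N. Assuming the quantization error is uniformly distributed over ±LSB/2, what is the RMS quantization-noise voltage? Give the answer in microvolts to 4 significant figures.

42.73 µV

Range is 9.7 V.
LSB = 9.7 V ÷ 2^16 = 9.7/65536 V = 148.010 µV.
V_rms = LSB/√12 = 148.010 µV / √12 = 42.73 µV.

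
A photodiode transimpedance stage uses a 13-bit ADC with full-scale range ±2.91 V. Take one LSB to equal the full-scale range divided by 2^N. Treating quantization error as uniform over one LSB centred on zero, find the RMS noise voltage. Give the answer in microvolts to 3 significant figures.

Span: 2.91 V − (-2.91 V) = 5.82 V.
LSB = 5.82 V / 2^13 = 0.71045 mV.
σ_q = LSB/√12 = 0.71045 mV/3.4641 = 205 µV.

205 µV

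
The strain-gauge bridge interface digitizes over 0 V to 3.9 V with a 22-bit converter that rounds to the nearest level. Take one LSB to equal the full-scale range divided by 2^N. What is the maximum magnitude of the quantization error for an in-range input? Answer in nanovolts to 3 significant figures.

465 nV

V_FS = 3.9 V.
Step size = 3.9/4194304 V = 0.92983 µV.
|e|_max = LSB/2 = 465 nV.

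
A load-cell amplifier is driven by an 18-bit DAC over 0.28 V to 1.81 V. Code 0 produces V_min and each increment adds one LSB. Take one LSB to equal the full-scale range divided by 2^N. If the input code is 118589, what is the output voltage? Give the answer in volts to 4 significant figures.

0.9721 V

Range = 1.81 − (0.28) = 1.53 V. LSB = 1.53 V / 2^18.
V_out = V_min + code × LSB = 0.28 V + 118589 × 1.53 V / 262144
      = 0.28 V + 0.692143 V = 0.972143 V.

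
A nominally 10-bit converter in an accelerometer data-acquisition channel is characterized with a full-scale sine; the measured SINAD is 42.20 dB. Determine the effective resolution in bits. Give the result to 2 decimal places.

ENOB = (SINAD − 1.76) / 6.02 = (42.20 − 1.76) / 6.02 = 40.44 / 6.02 = 6.7176.

6.72 bits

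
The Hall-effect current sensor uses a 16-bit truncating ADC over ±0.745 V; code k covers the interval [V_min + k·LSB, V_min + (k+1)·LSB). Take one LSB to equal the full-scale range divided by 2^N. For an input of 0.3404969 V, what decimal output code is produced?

Span: 0.745 V − (-0.745 V) = 1.49 V. LSB = 1.49 V / 2^16 ≈ 22.74 µV.
V_in − V_min = 0.3404969 − (-0.745) = 1.0854969 V.
Divide by LSB: 1.0854969 × 65536/1.49 = 47744.3791.
Truncating gives code 47744.

47744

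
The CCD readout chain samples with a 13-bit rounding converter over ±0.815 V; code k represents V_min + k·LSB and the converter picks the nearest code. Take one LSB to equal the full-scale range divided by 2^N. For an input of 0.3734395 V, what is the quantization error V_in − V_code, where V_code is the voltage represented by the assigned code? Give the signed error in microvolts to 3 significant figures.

−35.8 µV

Full-scale range = 0.815 V − (-0.815 V) = 1.63 V. LSB = 1.63 V / 2^13 ≈ 199.0 µV.
(0.3734395 − (-0.815)) / LSB = 1.1884395 × 8192/1.63 = 5972.8199. Nearest integer: k = 5973.
Reconstructed level: -0.815 + 5973 × 1.63/8192 V = 0.3734753418 V.
e = 0.3734395 − (0.3734753418) = −35.8 µV.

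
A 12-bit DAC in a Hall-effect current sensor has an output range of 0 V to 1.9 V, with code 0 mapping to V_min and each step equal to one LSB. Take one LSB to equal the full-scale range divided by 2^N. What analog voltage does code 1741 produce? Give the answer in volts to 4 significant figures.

0.8076 V

Span = 1.9 V. LSB = 1.9 V / 2^12.
Output = V_min + (1741/4096) × range = 0 + 0.425049 × 1.9 V
      = 0 + 0.807593 = 0.807593 V.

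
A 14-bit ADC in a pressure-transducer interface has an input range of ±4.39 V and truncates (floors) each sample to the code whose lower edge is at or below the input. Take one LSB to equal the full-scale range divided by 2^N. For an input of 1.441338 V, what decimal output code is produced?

Span: 4.39 V − (-4.39 V) = 8.78 V. LSB = 8.78 V / 2^14 ≈ 0.5359 mV.
code = ⌊(V_in − V_min)/LSB⌋ = ⌊(V_in − V_min) × 2^14 / range⌋
     = ⌊(1.441338 − (-4.39)) × 16384 / 8.78⌋ = ⌊5.831338 × 16384/8.78⌋
     = ⌊10881.622⌋ = 10881.

10881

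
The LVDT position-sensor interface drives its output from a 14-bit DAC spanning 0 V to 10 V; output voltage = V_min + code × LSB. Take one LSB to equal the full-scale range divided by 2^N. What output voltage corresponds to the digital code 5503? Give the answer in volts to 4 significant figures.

Range is 10 V. LSB = 10 V / 2^14.
V_out = 0 + 5503 × (10/16384) V
      = 0 V + 3.35876 V = 3.35876 V.

3.359 V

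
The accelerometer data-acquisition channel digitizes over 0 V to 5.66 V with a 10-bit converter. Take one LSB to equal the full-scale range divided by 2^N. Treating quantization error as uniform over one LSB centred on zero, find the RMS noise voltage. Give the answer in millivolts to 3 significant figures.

Range is 5.66 V.
LSB = 5.66 V ÷ 2^10 = 5.66/1024 V = 5.5273 mV.
V_rms = LSB/√12 = 5.5273 mV / √12 = 1.60 mV.

1.60 mV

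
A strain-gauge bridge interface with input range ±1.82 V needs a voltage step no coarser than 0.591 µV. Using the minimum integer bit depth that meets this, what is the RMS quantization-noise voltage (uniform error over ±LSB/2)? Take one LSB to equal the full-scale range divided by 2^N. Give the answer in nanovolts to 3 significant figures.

Range = 1.82 − (-1.82) = 3.64 V.
Required number of levels: 3.64/0.591 µV = 6.1591e6; smallest N with 2^N ≥ that is 23.
Step size = 3.64/8388608 V = 433.92 nV.
V_rms = LSB/√12 = 125 nV.

125 nV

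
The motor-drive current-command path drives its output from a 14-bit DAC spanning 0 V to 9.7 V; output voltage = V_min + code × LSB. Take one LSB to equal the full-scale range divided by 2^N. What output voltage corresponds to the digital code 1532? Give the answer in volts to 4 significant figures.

0.9070 V

V_FS = 9.7 V. LSB = 9.7 V / 2^14.
Output = V_min + (1532/16384) × range = 0 + 0.0935059 × 9.7 V
      = 0 V + 0.907007 V = 0.907007 V.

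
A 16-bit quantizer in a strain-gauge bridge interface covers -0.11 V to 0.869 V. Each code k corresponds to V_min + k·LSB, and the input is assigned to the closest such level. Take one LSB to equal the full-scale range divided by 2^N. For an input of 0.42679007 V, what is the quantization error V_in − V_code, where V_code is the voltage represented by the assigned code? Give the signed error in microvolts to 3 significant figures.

The full-scale span is 0.869 − (-0.11) = 0.979 V. LSB = 0.979 V / 2^16 ≈ 14.94 µV.
(V_in − V_min)/LSB = (0.42679007 − (-0.11)) × 65536/0.979 = 35933.6813 → nearest code k = 35934.
Reconstructed level: -0.11 + 35934 × 0.979/65536 V = 0.42679483032 V.
Error = V_in − V_code = 0.42679007 − (0.42679483032) = −4.76 µV.

−4.76 µV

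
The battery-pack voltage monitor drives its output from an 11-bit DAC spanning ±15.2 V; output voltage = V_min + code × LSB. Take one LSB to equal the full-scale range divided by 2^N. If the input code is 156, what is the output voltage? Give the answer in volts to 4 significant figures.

Span: 15.2 V − (-15.2 V) = 30.4 V. LSB = 30.4 V / 2^11.
Output = V_min + (156/2048) × range = -15.2 + 0.0761719 × 30.4 V
      = -15.2 + 2.31563 = -12.8844 V.

-12.88 V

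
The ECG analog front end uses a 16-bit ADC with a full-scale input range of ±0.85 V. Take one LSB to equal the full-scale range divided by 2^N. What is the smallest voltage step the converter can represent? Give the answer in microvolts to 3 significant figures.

25.9 µV

Span: 0.85 V − (-0.85 V) = 1.7 V.
There are 2^16 = 65536 steps.
One LSB is 1.7 V / 65536 = 25.9 µV.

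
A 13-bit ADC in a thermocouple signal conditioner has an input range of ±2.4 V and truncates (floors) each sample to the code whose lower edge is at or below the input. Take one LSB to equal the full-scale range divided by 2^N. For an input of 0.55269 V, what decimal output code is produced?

5039

Range = 2.4 − (-2.4) = 4.8 V. LSB = 4.8 V / 2^13 ≈ 0.5859 mV.
(V_in − V_min) × 2^13/range = (0.55269 − (-2.4)) × 8192/4.8 = 5039.258.
Floor → code = 5039.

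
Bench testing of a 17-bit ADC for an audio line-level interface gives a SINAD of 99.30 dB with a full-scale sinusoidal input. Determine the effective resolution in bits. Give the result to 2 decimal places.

16.20 bits

(99.30 − 1.76) / 6.02 = 97.54/6.02 = 16.2027 effective bits.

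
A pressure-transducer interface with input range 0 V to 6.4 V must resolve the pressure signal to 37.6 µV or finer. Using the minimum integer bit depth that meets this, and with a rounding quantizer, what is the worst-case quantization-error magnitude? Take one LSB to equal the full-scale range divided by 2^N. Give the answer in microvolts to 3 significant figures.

Span = 6.4 V.
Levels needed ≥ 6.4/37.6 µV = 170200. 2^18 = 262144 suffices, so N_min = 18.
One LSB is 6.4 V / 262144 = 24.414 µV.
Max error for round-to-nearest is LSB/2 = 12.2 µV.

12.2 µV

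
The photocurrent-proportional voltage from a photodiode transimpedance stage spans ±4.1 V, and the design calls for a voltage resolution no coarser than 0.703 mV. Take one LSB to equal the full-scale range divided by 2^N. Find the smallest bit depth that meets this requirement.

14 bits

Range = 4.1 − (-4.1) = 8.2 V.
8.2 V / 0.703 mV = 11660. Since 2^13 = 8192 and 2^14 = 16384, N = 14.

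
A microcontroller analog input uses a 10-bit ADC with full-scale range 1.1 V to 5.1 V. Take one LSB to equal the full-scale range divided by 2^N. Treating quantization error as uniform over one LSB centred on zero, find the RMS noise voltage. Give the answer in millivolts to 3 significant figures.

1.13 mV

Full-scale range = 5.1 V − (1.1 V) = 4 V.
LSB = 4 V ÷ 2^10 = 4/1024 V = 3.9063 mV.
V_rms = LSB/√12 = 3.9063 mV / √12 = 1.13 mV.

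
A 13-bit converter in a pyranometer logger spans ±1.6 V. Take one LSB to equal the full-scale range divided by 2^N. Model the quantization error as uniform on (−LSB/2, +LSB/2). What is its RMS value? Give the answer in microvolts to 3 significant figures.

Full-scale range = 1.6 V − (-1.6 V) = 3.2 V.
Step size = 3.2/8192 V = 390.63 µV.
V_rms = LSB/√12 = 390.63 µV / √12 = 113 µV.

113 µV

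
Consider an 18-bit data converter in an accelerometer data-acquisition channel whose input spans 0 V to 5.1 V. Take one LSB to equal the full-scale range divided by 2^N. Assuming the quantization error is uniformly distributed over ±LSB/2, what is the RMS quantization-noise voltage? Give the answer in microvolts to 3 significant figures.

5.62 µV

Span = 5.1 V.
LSB = 5.1 V ÷ 2^18 = 5.1/262144 V = 19.455 µV.
For a uniform distribution on [−LSB/2, +LSB/2], V_rms = LSB/√12 = 19.455 µV/3.4641 = 5.62 µV.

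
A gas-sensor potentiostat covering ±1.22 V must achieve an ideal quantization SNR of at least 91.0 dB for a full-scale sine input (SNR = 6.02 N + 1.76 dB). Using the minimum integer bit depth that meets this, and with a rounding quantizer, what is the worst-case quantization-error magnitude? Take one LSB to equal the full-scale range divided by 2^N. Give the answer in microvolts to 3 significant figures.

The full-scale span is 1.22 − (-1.22) = 2.44 V.
N ≥ (91.0 − 1.76)/6.02 = 14.824 → N_min = 15.
One LSB is 2.44 V / 32768 = 74.463 µV.
Max error for round-to-nearest is LSB/2 = 37.2 µV.

37.2 µV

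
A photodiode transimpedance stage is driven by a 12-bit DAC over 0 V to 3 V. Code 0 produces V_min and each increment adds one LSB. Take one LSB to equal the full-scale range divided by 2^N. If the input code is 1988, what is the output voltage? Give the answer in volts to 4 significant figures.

1.456 V

V_FS = 3 V. LSB = 3 V / 2^12.
Output = V_min + (1988/4096) × range = 0 + 0.485352 × 3 V
      = 0 + 1.45605 = 1.45605 V.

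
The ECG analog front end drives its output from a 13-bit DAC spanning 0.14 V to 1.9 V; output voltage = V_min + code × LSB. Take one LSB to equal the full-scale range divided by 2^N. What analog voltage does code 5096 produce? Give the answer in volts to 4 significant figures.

1.235 V

Range = 1.9 − (0.14) = 1.76 V. LSB = 1.76 V / 2^13.
Output = V_min + (5096/8192) × range = 0.14 + 0.622070 × 1.76 V
      = 0.14 + 1.09484 = 1.23484 V.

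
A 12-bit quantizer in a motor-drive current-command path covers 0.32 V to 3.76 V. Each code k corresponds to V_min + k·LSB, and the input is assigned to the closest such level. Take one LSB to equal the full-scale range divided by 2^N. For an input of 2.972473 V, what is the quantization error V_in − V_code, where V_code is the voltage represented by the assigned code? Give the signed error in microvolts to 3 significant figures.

The full-scale span is 3.76 − (0.32) = 3.44 V. LSB = 3.44 V / 2^12 ≈ 0.8398 mV.
(V_in − V_min)/LSB = (2.972473 − (0.32)) × 4096/3.44 = 3158.2934 → nearest code k = 3158.
V_code = 0.32 + (3158/4096) × 3.44 = 2.972226563 V.
V_in − V_code = 2.972473 − (2.972226563) = +246 µV.

+246 µV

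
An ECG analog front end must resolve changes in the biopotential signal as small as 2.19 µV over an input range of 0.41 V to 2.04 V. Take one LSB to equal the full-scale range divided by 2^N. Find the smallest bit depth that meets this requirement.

Full-scale range = 2.04 V − (0.41 V) = 1.63 V.
Levels needed ≥ 1.63/2.19 µV = 744300. 2^20 = 1048576 suffices, so N_min = 20.

20 bits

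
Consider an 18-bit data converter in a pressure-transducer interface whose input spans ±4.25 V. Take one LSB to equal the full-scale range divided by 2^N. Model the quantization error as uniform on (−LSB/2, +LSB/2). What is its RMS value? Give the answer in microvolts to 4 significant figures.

9.360 µV

Range = 4.25 − (-4.25) = 8.5 V.
One LSB is 8.5 V / 262144 = 32.4249 µV.
RMS of a uniform error over width LSB is LSB/√12 = 9.360 µV.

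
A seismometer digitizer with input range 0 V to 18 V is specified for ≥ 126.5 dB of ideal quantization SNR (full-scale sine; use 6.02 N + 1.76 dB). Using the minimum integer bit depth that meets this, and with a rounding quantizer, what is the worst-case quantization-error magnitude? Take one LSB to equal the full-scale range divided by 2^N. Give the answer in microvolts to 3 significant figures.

4.29 µV

V_FS = 18 V.
Required N = ⌈(126.5 − 1.76)/6.02⌉ = ⌈20.721⌉ = 21.
One LSB is 18 V / 2097152 = 8.5831 µV.
Half an LSB is 4.29 µV.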